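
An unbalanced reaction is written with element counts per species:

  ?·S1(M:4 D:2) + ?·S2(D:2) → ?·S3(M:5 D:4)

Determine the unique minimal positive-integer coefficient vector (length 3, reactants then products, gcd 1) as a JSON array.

Coefficients: [5, 3, 4]

M: 5·4+3·0 = 20 | 4·5 = 20
D: 5·2+3·2 = 16 | 4·4 = 16
gcd(5,3,4) = 1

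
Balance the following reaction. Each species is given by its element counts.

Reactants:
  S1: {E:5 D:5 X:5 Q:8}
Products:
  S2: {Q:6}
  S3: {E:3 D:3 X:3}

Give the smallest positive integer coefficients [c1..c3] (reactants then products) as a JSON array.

Coefficients: [3, 4, 5]

E: 3·5 = 15 | 4·0+5·3 = 15
D: 3·5 = 15 | 4·0+5·3 = 15
X: 3·5 = 15 | 4·0+5·3 = 15
Q: 3·8 = 24 | 4·6+5·0 = 24
gcd(3,4,5) = 1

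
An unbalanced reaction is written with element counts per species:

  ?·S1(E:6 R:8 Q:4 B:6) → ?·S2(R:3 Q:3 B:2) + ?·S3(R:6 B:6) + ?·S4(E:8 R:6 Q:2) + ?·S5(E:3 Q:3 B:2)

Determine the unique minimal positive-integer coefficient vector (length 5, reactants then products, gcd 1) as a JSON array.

E: 6·6 = 36 | 2·0+4·0+3·8+4·3 = 36
R: 6·8 = 48 | 2·3+4·6+3·6+4·0 = 48
Q: 6·4 = 24 | 2·3+4·0+3·2+4·3 = 24
B: 6·6 = 36 | 2·2+4·6+3·0+4·2 = 36
gcd(6,2,4,3,4) = 1

Coefficients: [6, 2, 4, 3, 4]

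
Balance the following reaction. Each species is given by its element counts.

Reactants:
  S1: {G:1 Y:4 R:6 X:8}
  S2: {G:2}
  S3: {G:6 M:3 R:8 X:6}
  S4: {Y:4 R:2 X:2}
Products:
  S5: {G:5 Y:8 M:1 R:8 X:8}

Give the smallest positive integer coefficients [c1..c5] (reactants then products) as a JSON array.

Coefficients: [1, 4, 1, 5, 3]

G: 1·1+4·2+1·6+5·0 = 15 | 3·5 = 15
Y: 1·4+4·0+1·0+5·4 = 24 | 3·8 = 24
M: 1·0+4·0+1·3+5·0 = 3 | 3·1 = 3
R: 1·6+4·0+1·8+5·2 = 24 | 3·8 = 24
X: 1·8+4·0+1·6+5·2 = 24 | 3·8 = 24
gcd(1,4,1,5,3) = 1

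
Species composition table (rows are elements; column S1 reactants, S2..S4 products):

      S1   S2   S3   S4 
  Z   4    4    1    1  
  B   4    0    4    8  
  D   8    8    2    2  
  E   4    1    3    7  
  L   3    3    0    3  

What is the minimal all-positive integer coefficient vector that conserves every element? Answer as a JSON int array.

Coefficients: [5, 4, 3, 1]

Z: 5·4 = 20 | 4·4+3·1+1·1 = 20
B: 5·4 = 20 | 4·0+3·4+1·8 = 20
D: 5·8 = 40 | 4·8+3·2+1·2 = 40
E: 5·4 = 20 | 4·1+3·3+1·7 = 20
L: 5·3 = 15 | 4·3+3·0+1·3 = 15
gcd(5,4,3,1) = 1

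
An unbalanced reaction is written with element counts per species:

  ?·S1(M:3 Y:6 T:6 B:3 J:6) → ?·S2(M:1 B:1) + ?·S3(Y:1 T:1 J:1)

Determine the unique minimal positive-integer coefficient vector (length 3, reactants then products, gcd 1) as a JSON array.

Coefficients: [1, 3, 6]

M: 1·3 = 3 | 3·1+6·0 = 3
Y: 1·6 = 6 | 3·0+6·1 = 6
T: 1·6 = 6 | 3·0+6·1 = 6
B: 1·3 = 3 | 3·1+6·0 = 3
J: 1·6 = 6 | 3·0+6·1 = 6
gcd(1,3,6) = 1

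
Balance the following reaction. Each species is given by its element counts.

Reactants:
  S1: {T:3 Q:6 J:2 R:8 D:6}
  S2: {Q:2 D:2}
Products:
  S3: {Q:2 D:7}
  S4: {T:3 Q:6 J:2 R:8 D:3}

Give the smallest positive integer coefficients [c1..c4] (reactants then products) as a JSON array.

T: 5·3+3·0 = 15 | 3·0+5·3 = 15
Q: 5·6+3·2 = 36 | 3·2+5·6 = 36
J: 5·2+3·0 = 10 | 3·0+5·2 = 10
R: 5·8+3·0 = 40 | 3·0+5·8 = 40
D: 5·6+3·2 = 36 | 3·7+5·3 = 36
gcd(5,3,3,5) = 1

Coefficients: [5, 3, 3, 5]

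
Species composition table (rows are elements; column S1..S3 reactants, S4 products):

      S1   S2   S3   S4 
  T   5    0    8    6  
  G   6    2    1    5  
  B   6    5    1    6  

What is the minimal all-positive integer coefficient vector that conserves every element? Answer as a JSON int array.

T: 2·5+1·0+1·8 = 18 | 3·6 = 18
G: 2·6+1·2+1·1 = 15 | 3·5 = 15
B: 2·6+1·5+1·1 = 18 | 3·6 = 18
gcd(2,1,1,3) = 1

Coefficients: [2, 1, 1, 3]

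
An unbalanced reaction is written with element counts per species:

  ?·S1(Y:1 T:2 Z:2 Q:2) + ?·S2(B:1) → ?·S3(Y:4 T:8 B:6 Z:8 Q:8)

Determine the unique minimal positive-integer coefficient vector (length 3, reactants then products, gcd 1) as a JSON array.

Y: 4·1+6·0 = 4 | 1·4 = 4
T: 4·2+6·0 = 8 | 1·8 = 8
B: 4·0+6·1 = 6 | 1·6 = 6
Z: 4·2+6·0 = 8 | 1·8 = 8
Q: 4·2+6·0 = 8 | 1·8 = 8
gcd(4,6,1) = 1

Coefficients: [4, 6, 1]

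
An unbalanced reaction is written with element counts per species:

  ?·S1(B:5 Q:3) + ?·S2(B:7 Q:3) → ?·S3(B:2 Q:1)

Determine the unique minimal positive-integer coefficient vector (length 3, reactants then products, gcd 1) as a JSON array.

Coefficients: [1, 1, 6]

B: 1·5+1·7 = 12 | 6·2 = 12
Q: 1·3+1·3 = 6 | 6·1 = 6
gcd(1,1,6) = 1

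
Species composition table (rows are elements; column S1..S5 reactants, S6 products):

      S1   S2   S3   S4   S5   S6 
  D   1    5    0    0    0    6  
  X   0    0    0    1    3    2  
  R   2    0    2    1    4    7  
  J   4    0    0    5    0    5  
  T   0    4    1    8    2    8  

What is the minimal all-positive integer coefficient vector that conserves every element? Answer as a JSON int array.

D: 5·1+5·5+6·0+1·0+3·0 = 30 | 5·6 = 30
X: 5·0+5·0+6·0+1·1+3·3 = 10 | 5·2 = 10
R: 5·2+5·0+6·2+1·1+3·4 = 35 | 5·7 = 35
J: 5·4+5·0+6·0+1·5+3·0 = 25 | 5·5 = 25
T: 5·0+5·4+6·1+1·8+3·2 = 40 | 5·8 = 40
gcd(5,5,6,1,3,5) = 1

Coefficients: [5, 5, 6, 1, 3, 5]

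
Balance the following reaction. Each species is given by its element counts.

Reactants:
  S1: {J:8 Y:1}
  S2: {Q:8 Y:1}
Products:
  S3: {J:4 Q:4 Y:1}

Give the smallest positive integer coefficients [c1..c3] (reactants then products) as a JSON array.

Coefficients: [1, 1, 2]

J: 1·8+1·0 = 8 | 2·4 = 8
Q: 1·0+1·8 = 8 | 2·4 = 8
Y: 1·1+1·1 = 2 | 2·1 = 2
gcd(1,1,2) = 1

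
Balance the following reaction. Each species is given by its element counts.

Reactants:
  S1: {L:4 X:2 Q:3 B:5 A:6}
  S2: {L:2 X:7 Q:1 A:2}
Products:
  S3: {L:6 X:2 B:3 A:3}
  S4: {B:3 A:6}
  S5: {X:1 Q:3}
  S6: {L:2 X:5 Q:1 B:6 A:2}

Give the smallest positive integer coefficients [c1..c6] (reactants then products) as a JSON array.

Coefficients: [6, 1, 4, 4, 6, 1]

L: 6·4+1·2 = 26 | 4·6+4·0+6·0+1·2 = 26
X: 6·2+1·7 = 19 | 4·2+4·0+6·1+1·5 = 19
Q: 6·3+1·1 = 19 | 4·0+4·0+6·3+1·1 = 19
B: 6·5+1·0 = 30 | 4·3+4·3+6·0+1·6 = 30
A: 6·6+1·2 = 38 | 4·3+4·6+6·0+1·2 = 38
gcd(6,1,4,4,6,1) = 1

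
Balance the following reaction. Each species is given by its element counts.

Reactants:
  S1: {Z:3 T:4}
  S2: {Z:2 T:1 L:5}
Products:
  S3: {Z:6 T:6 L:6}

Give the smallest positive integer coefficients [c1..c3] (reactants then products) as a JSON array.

Coefficients: [6, 6, 5]

Z: 6·3+6·2 = 30 | 5·6 = 30
T: 6·4+6·1 = 30 | 5·6 = 30
L: 6·0+6·5 = 30 | 5·6 = 30
gcd(6,6,5) = 1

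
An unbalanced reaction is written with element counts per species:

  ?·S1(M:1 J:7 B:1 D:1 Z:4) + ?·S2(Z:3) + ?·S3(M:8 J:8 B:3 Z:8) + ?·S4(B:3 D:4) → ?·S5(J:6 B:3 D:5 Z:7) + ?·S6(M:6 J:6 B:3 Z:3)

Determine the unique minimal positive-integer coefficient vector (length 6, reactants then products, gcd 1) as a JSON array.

Coefficients: [6, 3, 3, 6, 6, 5]

M: 6·1+3·0+3·8+6·0 = 30 | 6·0+5·6 = 30
J: 6·7+3·0+3·8+6·0 = 66 | 6·6+5·6 = 66
B: 6·1+3·0+3·3+6·3 = 33 | 6·3+5·3 = 33
D: 6·1+3·0+3·0+6·4 = 30 | 6·5+5·0 = 30
Z: 6·4+3·3+3·8+6·0 = 57 | 6·7+5·3 = 57
gcd(6,3,3,6,6,5) = 1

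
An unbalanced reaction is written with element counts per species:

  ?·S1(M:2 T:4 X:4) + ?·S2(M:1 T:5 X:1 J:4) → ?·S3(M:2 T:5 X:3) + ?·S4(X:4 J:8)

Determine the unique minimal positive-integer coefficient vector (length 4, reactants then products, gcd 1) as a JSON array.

M: 5·2+2·1 = 12 | 6·2+1·0 = 12
T: 5·4+2·5 = 30 | 6·5+1·0 = 30
X: 5·4+2·1 = 22 | 6·3+1·4 = 22
J: 5·0+2·4 = 8 | 6·0+1·8 = 8
gcd(5,2,6,1) = 1

Coefficients: [5, 2, 6, 1]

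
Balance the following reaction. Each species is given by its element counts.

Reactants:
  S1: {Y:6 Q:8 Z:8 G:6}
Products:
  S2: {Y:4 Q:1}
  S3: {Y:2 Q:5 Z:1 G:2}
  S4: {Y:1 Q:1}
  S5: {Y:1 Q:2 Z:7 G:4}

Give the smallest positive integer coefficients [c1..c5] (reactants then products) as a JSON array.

Coefficients: [3, 2, 3, 1, 3]

Y: 3·6 = 18 | 2·4+3·2+1·1+3·1 = 18
Q: 3·8 = 24 | 2·1+3·5+1·1+3·2 = 24
Z: 3·8 = 24 | 2·0+3·1+1·0+3·7 = 24
G: 3·6 = 18 | 2·0+3·2+1·0+3·4 = 18
gcd(3,2,3,1,3) = 1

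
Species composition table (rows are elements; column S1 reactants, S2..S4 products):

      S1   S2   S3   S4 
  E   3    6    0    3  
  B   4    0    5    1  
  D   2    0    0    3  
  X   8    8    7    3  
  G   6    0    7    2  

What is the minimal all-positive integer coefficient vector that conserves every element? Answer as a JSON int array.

E: 6·3 = 18 | 1·6+4·0+4·3 = 18
B: 6·4 = 24 | 1·0+4·5+4·1 = 24
D: 6·2 = 12 | 1·0+4·0+4·3 = 12
X: 6·8 = 48 | 1·8+4·7+4·3 = 48
G: 6·6 = 36 | 1·0+4·7+4·2 = 36
gcd(6,1,4,4) = 1

Coefficients: [6, 1, 4, 4]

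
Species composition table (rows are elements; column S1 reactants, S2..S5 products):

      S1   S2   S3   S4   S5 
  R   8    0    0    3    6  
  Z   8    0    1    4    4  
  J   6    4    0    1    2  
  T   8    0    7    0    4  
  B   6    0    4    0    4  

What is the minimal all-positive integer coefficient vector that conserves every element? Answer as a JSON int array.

Coefficients: [6, 5, 4, 6, 5]

R: 6·8 = 48 | 5·0+4·0+6·3+5·6 = 48
Z: 6·8 = 48 | 5·0+4·1+6·4+5·4 = 48
J: 6·6 = 36 | 5·4+4·0+6·1+5·2 = 36
T: 6·8 = 48 | 5·0+4·7+6·0+5·4 = 48
B: 6·6 = 36 | 5·0+4·4+6·0+5·4 = 36
gcd(6,5,4,6,5) = 1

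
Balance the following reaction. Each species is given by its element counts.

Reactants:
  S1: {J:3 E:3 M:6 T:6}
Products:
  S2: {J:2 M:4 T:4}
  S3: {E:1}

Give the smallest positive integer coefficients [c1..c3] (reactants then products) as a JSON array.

Coefficients: [2, 3, 6]

J: 2·3 = 6 | 3·2+6·0 = 6
E: 2·3 = 6 | 3·0+6·1 = 6
M: 2·6 = 12 | 3·4+6·0 = 12
T: 2·6 = 12 | 3·4+6·0 = 12
gcd(2,3,6) = 1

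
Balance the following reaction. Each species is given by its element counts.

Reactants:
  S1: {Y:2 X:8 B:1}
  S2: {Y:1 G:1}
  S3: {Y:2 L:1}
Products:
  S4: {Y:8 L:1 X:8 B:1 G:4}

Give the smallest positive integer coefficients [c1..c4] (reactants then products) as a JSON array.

Coefficients: [1, 4, 1, 1]

Y: 1·2+4·1+1·2 = 8 | 1·8 = 8
L: 1·0+4·0+1·1 = 1 | 1·1 = 1
X: 1·8+4·0+1·0 = 8 | 1·8 = 8
B: 1·1+4·0+1·0 = 1 | 1·1 = 1
G: 1·0+4·1+1·0 = 4 | 1·4 = 4
gcd(1,4,1,1) = 1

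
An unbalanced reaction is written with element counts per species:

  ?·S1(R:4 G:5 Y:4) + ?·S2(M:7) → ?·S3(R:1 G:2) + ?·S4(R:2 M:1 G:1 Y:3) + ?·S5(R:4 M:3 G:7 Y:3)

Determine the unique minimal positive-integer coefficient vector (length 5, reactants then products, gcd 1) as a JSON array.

R: 6·4+2·0 = 24 | 2·1+5·2+3·4 = 24
M: 6·0+2·7 = 14 | 2·0+5·1+3·3 = 14
G: 6·5+2·0 = 30 | 2·2+5·1+3·7 = 30
Y: 6·4+2·0 = 24 | 2·0+5·3+3·3 = 24
gcd(6,2,2,5,3) = 1

Coefficients: [6, 2, 2, 5, 3]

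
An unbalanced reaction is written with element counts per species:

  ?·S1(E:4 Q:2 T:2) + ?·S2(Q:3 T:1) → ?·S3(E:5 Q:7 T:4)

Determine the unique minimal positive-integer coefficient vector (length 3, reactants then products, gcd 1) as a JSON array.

E: 5·4+6·0 = 20 | 4·5 = 20
Q: 5·2+6·3 = 28 | 4·7 = 28
T: 5·2+6·1 = 16 | 4·4 = 16
gcd(5,6,4) = 1

Coefficients: [5, 6, 4]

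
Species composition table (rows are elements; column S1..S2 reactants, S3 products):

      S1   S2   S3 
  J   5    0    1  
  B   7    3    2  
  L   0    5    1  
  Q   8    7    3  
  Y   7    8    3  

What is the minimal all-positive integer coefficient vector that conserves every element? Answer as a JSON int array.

J: 1·5+1·0 = 5 | 5·1 = 5
B: 1·7+1·3 = 10 | 5·2 = 10
L: 1·0+1·5 = 5 | 5·1 = 5
Q: 1·8+1·7 = 15 | 5·3 = 15
Y: 1·7+1·8 = 15 | 5·3 = 15
gcd(1,1,5) = 1

Coefficients: [1, 1, 5]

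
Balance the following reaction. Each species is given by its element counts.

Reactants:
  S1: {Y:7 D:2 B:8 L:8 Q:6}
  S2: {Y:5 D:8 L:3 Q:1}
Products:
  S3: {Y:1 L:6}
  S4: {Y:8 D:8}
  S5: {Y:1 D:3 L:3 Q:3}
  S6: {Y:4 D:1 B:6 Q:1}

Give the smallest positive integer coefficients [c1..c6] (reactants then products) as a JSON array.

Coefficients: [3, 4, 3, 2, 6, 4]

Y: 3·7+4·5 = 41 | 3·1+2·8+6·1+4·4 = 41
D: 3·2+4·8 = 38 | 3·0+2·8+6·3+4·1 = 38
B: 3·8+4·0 = 24 | 3·0+2·0+6·0+4·6 = 24
L: 3·8+4·3 = 36 | 3·6+2·0+6·3+4·0 = 36
Q: 3·6+4·1 = 22 | 3·0+2·0+6·3+4·1 = 22
gcd(3,4,3,2,6,4) = 1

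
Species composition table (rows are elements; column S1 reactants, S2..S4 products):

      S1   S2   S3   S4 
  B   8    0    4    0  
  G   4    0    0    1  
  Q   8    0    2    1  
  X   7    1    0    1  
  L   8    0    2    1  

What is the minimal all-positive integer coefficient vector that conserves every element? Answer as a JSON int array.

B: 1·8 = 8 | 3·0+2·4+4·0 = 8
G: 1·4 = 4 | 3·0+2·0+4·1 = 4
Q: 1·8 = 8 | 3·0+2·2+4·1 = 8
X: 1·7 = 7 | 3·1+2·0+4·1 = 7
L: 1·8 = 8 | 3·0+2·2+4·1 = 8
gcd(1,3,2,4) = 1

Coefficients: [1, 3, 2, 4]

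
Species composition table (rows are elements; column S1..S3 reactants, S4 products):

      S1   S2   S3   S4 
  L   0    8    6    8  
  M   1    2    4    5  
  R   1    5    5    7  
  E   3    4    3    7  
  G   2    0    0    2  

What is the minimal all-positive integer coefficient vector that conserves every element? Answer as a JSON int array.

Coefficients: [5, 2, 4, 5]

L: 5·0+2·8+4·6 = 40 | 5·8 = 40
M: 5·1+2·2+4·4 = 25 | 5·5 = 25
R: 5·1+2·5+4·5 = 35 | 5·7 = 35
E: 5·3+2·4+4·3 = 35 | 5·7 = 35
G: 5·2+2·0+4·0 = 10 | 5·2 = 10
gcd(5,2,4,5) = 1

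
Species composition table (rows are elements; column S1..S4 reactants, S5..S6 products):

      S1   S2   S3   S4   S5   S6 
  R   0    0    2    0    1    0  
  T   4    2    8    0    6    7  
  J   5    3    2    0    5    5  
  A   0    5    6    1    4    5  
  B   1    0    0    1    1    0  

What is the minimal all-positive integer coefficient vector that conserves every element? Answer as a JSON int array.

Coefficients: [5, 3, 3, 1, 6, 2]

R: 5·0+3·0+3·2+1·0 = 6 | 6·1+2·0 = 6
T: 5·4+3·2+3·8+1·0 = 50 | 6·6+2·7 = 50
J: 5·5+3·3+3·2+1·0 = 40 | 6·5+2·5 = 40
A: 5·0+3·5+3·6+1·1 = 34 | 6·4+2·5 = 34
B: 5·1+3·0+3·0+1·1 = 6 | 6·1+2·0 = 6
gcd(5,3,3,1,6,2) = 1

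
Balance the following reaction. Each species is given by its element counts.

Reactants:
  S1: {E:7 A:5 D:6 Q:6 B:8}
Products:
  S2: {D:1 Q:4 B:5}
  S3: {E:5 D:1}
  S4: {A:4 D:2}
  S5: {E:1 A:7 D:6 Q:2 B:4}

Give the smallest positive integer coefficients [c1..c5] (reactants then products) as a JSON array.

E: 3·7 = 21 | 4·0+4·5+2·0+1·1 = 21
A: 3·5 = 15 | 4·0+4·0+2·4+1·7 = 15
D: 3·6 = 18 | 4·1+4·1+2·2+1·6 = 18
Q: 3·6 = 18 | 4·4+4·0+2·0+1·2 = 18
B: 3·8 = 24 | 4·5+4·0+2·0+1·4 = 24
gcd(3,4,4,2,1) = 1

Coefficients: [3, 4, 4, 2, 1]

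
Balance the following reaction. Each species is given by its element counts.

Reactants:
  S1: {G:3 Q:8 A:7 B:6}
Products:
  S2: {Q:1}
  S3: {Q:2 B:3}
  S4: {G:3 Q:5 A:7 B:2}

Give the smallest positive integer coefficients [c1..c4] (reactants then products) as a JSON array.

Coefficients: [3, 1, 4, 3]

G: 3·3 = 9 | 1·0+4·0+3·3 = 9
Q: 3·8 = 24 | 1·1+4·2+3·5 = 24
A: 3·7 = 21 | 1·0+4·0+3·7 = 21
B: 3·6 = 18 | 1·0+4·3+3·2 = 18
gcd(3,1,4,3) = 1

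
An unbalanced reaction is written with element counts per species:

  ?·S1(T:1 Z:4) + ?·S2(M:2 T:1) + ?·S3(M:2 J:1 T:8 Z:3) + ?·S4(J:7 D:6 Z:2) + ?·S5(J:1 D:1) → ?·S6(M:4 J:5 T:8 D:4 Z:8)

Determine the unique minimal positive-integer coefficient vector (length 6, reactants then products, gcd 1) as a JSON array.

Coefficients: [4, 4, 2, 1, 6, 3]

M: 4·0+4·2+2·2+1·0+6·0 = 12 | 3·4 = 12
J: 4·0+4·0+2·1+1·7+6·1 = 15 | 3·5 = 15
T: 4·1+4·1+2·8+1·0+6·0 = 24 | 3·8 = 24
D: 4·0+4·0+2·0+1·6+6·1 = 12 | 3·4 = 12
Z: 4·4+4·0+2·3+1·2+6·0 = 24 | 3·8 = 24
gcd(4,4,2,1,6,3) = 1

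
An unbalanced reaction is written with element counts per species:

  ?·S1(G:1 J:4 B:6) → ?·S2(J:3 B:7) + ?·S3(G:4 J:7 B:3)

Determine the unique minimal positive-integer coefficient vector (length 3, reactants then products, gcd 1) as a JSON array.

Coefficients: [4, 3, 1]

G: 4·1 = 4 | 3·0+1·4 = 4
J: 4·4 = 16 | 3·3+1·7 = 16
B: 4·6 = 24 | 3·7+1·3 = 24
gcd(4,3,1) = 1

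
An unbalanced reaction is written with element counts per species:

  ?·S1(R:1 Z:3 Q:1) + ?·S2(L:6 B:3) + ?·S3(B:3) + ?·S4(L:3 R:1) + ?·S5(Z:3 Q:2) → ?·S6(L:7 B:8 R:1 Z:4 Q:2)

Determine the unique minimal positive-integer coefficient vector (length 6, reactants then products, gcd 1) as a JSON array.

L: 2·0+3·6+5·0+1·3+2·0 = 21 | 3·7 = 21
B: 2·0+3·3+5·3+1·0+2·0 = 24 | 3·8 = 24
R: 2·1+3·0+5·0+1·1+2·0 = 3 | 3·1 = 3
Z: 2·3+3·0+5·0+1·0+2·3 = 12 | 3·4 = 12
Q: 2·1+3·0+5·0+1·0+2·2 = 6 | 3·2 = 6
gcd(2,3,5,1,2,3) = 1

Coefficients: [2, 3, 5, 1, 2, 3]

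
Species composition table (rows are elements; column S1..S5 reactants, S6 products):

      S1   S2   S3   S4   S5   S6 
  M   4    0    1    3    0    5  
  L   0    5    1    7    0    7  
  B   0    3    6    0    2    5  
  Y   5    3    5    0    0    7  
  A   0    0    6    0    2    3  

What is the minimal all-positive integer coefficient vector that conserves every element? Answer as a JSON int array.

Coefficients: [5, 4, 1, 3, 6, 6]

M: 5·4+4·0+1·1+3·3+6·0 = 30 | 6·5 = 30
L: 5·0+4·5+1·1+3·7+6·0 = 42 | 6·7 = 42
B: 5·0+4·3+1·6+3·0+6·2 = 30 | 6·5 = 30
Y: 5·5+4·3+1·5+3·0+6·0 = 42 | 6·7 = 42
A: 5·0+4·0+1·6+3·0+6·2 = 18 | 6·3 = 18
gcd(5,4,1,3,6,6) = 1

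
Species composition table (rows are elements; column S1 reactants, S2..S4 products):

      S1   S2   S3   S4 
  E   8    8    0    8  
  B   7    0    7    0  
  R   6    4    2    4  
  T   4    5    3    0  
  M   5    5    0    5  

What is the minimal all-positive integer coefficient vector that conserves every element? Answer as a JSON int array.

E: 5·8 = 40 | 1·8+5·0+4·8 = 40
B: 5·7 = 35 | 1·0+5·7+4·0 = 35
R: 5·6 = 30 | 1·4+5·2+4·4 = 30
T: 5·4 = 20 | 1·5+5·3+4·0 = 20
M: 5·5 = 25 | 1·5+5·0+4·5 = 25
gcd(5,1,5,4) = 1

Coefficients: [5, 1, 5, 4]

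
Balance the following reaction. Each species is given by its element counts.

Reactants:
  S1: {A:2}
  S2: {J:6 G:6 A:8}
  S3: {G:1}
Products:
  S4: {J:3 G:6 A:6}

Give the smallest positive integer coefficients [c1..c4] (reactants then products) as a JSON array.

Coefficients: [2, 1, 6, 2]

J: 2·0+1·6+6·0 = 6 | 2·3 = 6
G: 2·0+1·6+6·1 = 12 | 2·6 = 12
A: 2·2+1·8+6·0 = 12 | 2·6 = 12
gcd(2,1,6,2) = 1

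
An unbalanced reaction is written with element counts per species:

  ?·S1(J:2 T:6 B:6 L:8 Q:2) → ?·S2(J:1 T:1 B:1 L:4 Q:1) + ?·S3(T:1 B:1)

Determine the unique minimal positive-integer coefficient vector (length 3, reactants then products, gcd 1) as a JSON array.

J: 1·2 = 2 | 2·1+4·0 = 2
T: 1·6 = 6 | 2·1+4·1 = 6
B: 1·6 = 6 | 2·1+4·1 = 6
L: 1·8 = 8 | 2·4+4·0 = 8
Q: 1·2 = 2 | 2·1+4·0 = 2
gcd(1,2,4) = 1

Coefficients: [1, 2, 4]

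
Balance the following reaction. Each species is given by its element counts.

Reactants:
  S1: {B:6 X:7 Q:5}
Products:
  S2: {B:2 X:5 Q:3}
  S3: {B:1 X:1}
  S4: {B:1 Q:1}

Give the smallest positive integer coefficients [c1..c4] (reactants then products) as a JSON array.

B: 1·6 = 6 | 1·2+2·1+2·1 = 6
X: 1·7 = 7 | 1·5+2·1+2·0 = 7
Q: 1·5 = 5 | 1·3+2·0+2·1 = 5
gcd(1,1,2,2) = 1

Coefficients: [1, 1, 2, 2]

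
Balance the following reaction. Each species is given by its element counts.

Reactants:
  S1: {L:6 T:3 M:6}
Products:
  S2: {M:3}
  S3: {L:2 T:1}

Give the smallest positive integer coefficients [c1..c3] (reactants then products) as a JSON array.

Coefficients: [1, 2, 3]

L: 1·6 = 6 | 2·0+3·2 = 6
T: 1·3 = 3 | 2·0+3·1 = 3
M: 1·6 = 6 | 2·3+3·0 = 6
gcd(1,2,3) = 1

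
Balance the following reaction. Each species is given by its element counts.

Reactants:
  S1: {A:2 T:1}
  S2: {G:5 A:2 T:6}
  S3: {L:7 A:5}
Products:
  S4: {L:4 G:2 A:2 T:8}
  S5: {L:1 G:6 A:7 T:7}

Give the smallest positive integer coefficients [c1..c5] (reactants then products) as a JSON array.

Coefficients: [5, 4, 1, 1, 3]

L: 5·0+4·0+1·7 = 7 | 1·4+3·1 = 7
G: 5·0+4·5+1·0 = 20 | 1·2+3·6 = 20
A: 5·2+4·2+1·5 = 23 | 1·2+3·7 = 23
T: 5·1+4·6+1·0 = 29 | 1·8+3·7 = 29
gcd(5,4,1,1,3) = 1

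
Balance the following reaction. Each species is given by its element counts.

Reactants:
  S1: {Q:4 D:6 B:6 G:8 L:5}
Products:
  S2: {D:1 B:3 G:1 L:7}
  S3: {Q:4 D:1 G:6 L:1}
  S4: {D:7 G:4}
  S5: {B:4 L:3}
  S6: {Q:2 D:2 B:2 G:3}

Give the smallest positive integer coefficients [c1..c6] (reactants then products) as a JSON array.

Q: 5·4 = 20 | 2·0+2·4+2·0+3·0+6·2 = 20
D: 5·6 = 30 | 2·1+2·1+2·7+3·0+6·2 = 30
B: 5·6 = 30 | 2·3+2·0+2·0+3·4+6·2 = 30
G: 5·8 = 40 | 2·1+2·6+2·4+3·0+6·3 = 40
L: 5·5 = 25 | 2·7+2·1+2·0+3·3+6·0 = 25
gcd(5,2,2,2,3,6) = 1

Coefficients: [5, 2, 2, 2, 3, 6]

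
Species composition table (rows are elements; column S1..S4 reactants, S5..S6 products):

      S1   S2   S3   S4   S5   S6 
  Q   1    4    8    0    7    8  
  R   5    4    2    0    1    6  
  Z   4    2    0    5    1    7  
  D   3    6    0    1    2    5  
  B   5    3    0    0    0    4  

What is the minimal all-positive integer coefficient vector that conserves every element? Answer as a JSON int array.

Coefficients: [3, 3, 5, 5, 1, 6]

Q: 3·1+3·4+5·8+5·0 = 55 | 1·7+6·8 = 55
R: 3·5+3·4+5·2+5·0 = 37 | 1·1+6·6 = 37
Z: 3·4+3·2+5·0+5·5 = 43 | 1·1+6·7 = 43
D: 3·3+3·6+5·0+5·1 = 32 | 1·2+6·5 = 32
B: 3·5+3·3+5·0+5·0 = 24 | 1·0+6·4 = 24
gcd(3,3,5,5,1,6) = 1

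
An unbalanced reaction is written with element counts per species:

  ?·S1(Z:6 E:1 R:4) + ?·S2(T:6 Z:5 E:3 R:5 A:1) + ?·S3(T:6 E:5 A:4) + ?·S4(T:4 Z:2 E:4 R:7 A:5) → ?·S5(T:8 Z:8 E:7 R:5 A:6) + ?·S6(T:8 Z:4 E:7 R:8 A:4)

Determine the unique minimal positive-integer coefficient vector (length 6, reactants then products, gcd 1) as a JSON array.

Coefficients: [5, 2, 6, 2, 4, 3]

T: 5·0+2·6+6·6+2·4 = 56 | 4·8+3·8 = 56
Z: 5·6+2·5+6·0+2·2 = 44 | 4·8+3·4 = 44
E: 5·1+2·3+6·5+2·4 = 49 | 4·7+3·7 = 49
R: 5·4+2·5+6·0+2·7 = 44 | 4·5+3·8 = 44
A: 5·0+2·1+6·4+2·5 = 36 | 4·6+3·4 = 36
gcd(5,2,6,2,4,3) = 1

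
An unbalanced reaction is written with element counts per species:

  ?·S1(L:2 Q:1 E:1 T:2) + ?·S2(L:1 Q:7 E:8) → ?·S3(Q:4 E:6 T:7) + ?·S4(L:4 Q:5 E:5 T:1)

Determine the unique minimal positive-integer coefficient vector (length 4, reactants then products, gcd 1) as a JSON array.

L: 5·2+2·1 = 12 | 1·0+3·4 = 12
Q: 5·1+2·7 = 19 | 1·4+3·5 = 19
E: 5·1+2·8 = 21 | 1·6+3·5 = 21
T: 5·2+2·0 = 10 | 1·7+3·1 = 10
gcd(5,2,1,3) = 1

Coefficients: [5, 2, 1, 3]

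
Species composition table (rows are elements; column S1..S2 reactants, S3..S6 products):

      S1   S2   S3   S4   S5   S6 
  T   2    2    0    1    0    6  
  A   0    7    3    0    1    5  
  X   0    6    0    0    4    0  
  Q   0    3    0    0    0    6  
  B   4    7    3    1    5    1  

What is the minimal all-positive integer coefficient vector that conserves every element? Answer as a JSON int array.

T: 3·2+2·2 = 10 | 2·0+4·1+3·0+1·6 = 10
A: 3·0+2·7 = 14 | 2·3+4·0+3·1+1·5 = 14
X: 3·0+2·6 = 12 | 2·0+4·0+3·4+1·0 = 12
Q: 3·0+2·3 = 6 | 2·0+4·0+3·0+1·6 = 6
B: 3·4+2·7 = 26 | 2·3+4·1+3·5+1·1 = 26
gcd(3,2,2,4,3,1) = 1

Coefficients: [3, 2, 2, 4, 3, 1]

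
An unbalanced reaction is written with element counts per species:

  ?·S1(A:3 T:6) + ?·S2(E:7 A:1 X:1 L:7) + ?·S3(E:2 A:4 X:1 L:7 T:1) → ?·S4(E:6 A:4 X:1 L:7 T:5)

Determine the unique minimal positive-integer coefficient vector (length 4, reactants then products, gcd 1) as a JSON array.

E: 4·0+4·7+1·2 = 30 | 5·6 = 30
A: 4·3+4·1+1·4 = 20 | 5·4 = 20
X: 4·0+4·1+1·1 = 5 | 5·1 = 5
L: 4·0+4·7+1·7 = 35 | 5·7 = 35
T: 4·6+4·0+1·1 = 25 | 5·5 = 25
gcd(4,4,1,5) = 1

Coefficients: [4, 4, 1, 5]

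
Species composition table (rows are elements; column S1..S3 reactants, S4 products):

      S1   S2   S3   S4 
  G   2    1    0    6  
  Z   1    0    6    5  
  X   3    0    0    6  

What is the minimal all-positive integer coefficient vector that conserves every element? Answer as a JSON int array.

Coefficients: [4, 4, 1, 2]

G: 4·2+4·1+1·0 = 12 | 2·6 = 12
Z: 4·1+4·0+1·6 = 10 | 2·5 = 10
X: 4·3+4·0+1·0 = 12 | 2·6 = 12
gcd(4,4,1,2) = 1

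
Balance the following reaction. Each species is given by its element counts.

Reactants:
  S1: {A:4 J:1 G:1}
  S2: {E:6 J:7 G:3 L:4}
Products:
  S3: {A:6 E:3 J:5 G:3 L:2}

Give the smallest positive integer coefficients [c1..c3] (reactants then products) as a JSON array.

Coefficients: [3, 1, 2]

A: 3·4+1·0 = 12 | 2·6 = 12
E: 3·0+1·6 = 6 | 2·3 = 6
J: 3·1+1·7 = 10 | 2·5 = 10
G: 3·1+1·3 = 6 | 2·3 = 6
L: 3·0+1·4 = 4 | 2·2 = 4
gcd(3,1,2) = 1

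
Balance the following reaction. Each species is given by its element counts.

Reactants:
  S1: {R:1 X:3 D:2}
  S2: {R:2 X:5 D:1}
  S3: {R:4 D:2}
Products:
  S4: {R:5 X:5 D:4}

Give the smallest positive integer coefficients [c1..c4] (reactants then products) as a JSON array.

Coefficients: [5, 2, 4, 5]

R: 5·1+2·2+4·4 = 25 | 5·5 = 25
X: 5·3+2·5+4·0 = 25 | 5·5 = 25
D: 5·2+2·1+4·2 = 20 | 5·4 = 20
gcd(5,2,4,5) = 1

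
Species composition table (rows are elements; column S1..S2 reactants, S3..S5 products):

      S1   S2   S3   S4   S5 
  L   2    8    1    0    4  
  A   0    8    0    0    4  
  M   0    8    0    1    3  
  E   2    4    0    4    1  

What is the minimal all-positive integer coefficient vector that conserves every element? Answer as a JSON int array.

Coefficients: [3, 1, 6, 2, 2]

L: 3·2+1·8 = 14 | 6·1+2·0+2·4 = 14
A: 3·0+1·8 = 8 | 6·0+2·0+2·4 = 8
M: 3·0+1·8 = 8 | 6·0+2·1+2·3 = 8
E: 3·2+1·4 = 10 | 6·0+2·4+2·1 = 10
gcd(3,1,6,2,2) = 1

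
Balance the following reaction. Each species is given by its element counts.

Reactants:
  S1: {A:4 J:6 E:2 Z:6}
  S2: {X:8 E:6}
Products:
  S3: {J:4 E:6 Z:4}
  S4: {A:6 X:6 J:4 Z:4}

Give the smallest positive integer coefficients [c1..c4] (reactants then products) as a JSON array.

A: 6·4+3·0 = 24 | 5·0+4·6 = 24
X: 6·0+3·8 = 24 | 5·0+4·6 = 24
J: 6·6+3·0 = 36 | 5·4+4·4 = 36
E: 6·2+3·6 = 30 | 5·6+4·0 = 30
Z: 6·6+3·0 = 36 | 5·4+4·4 = 36
gcd(6,3,5,4) = 1

Coefficients: [6, 3, 5, 4]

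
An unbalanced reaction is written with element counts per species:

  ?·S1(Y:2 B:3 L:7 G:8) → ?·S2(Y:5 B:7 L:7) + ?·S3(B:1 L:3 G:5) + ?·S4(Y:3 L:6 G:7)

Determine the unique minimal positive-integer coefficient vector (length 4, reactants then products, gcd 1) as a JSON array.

Coefficients: [4, 1, 5, 1]

Y: 4·2 = 8 | 1·5+5·0+1·3 = 8
B: 4·3 = 12 | 1·7+5·1+1·0 = 12
L: 4·7 = 28 | 1·7+5·3+1·6 = 28
G: 4·8 = 32 | 1·0+5·5+1·7 = 32
gcd(4,1,5,1) = 1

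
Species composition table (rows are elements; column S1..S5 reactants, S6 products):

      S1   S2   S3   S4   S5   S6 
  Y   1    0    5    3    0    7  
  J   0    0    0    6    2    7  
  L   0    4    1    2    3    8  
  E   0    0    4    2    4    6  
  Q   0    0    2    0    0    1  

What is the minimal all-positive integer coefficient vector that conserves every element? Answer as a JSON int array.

Coefficients: [3, 2, 1, 2, 1, 2]

Y: 3·1+2·0+1·5+2·3+1·0 = 14 | 2·7 = 14
J: 3·0+2·0+1·0+2·6+1·2 = 14 | 2·7 = 14
L: 3·0+2·4+1·1+2·2+1·3 = 16 | 2·8 = 16
E: 3·0+2·0+1·4+2·2+1·4 = 12 | 2·6 = 12
Q: 3·0+2·0+1·2+2·0+1·0 = 2 | 2·1 = 2
gcd(3,2,1,2,1,2) = 1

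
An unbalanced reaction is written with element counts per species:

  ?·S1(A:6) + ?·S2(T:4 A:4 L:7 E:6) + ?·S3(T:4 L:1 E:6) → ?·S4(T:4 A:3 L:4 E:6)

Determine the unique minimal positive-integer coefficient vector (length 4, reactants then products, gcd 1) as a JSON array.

Coefficients: [1, 3, 3, 6]

T: 1·0+3·4+3·4 = 24 | 6·4 = 24
A: 1·6+3·4+3·0 = 18 | 6·3 = 18
L: 1·0+3·7+3·1 = 24 | 6·4 = 24
E: 1·0+3·6+3·6 = 36 | 6·6 = 36
gcd(1,3,3,6) = 1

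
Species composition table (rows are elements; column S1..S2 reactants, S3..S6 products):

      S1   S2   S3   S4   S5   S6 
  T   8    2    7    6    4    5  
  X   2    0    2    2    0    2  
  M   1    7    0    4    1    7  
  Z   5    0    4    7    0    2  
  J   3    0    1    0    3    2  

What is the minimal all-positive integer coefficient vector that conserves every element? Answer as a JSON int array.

T: 4·8+2·2 = 36 | 1·7+2·6+3·4+1·5 = 36
X: 4·2+2·0 = 8 | 1·2+2·2+3·0+1·2 = 8
M: 4·1+2·7 = 18 | 1·0+2·4+3·1+1·7 = 18
Z: 4·5+2·0 = 20 | 1·4+2·7+3·0+1·2 = 20
J: 4·3+2·0 = 12 | 1·1+2·0+3·3+1·2 = 12
gcd(4,2,1,2,3,1) = 1

Coefficients: [4, 2, 1, 2, 3, 1]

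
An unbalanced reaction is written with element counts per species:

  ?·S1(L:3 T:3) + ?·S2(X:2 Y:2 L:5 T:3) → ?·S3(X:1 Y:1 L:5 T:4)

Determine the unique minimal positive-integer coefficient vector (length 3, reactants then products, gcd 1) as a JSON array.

X: 5·0+3·2 = 6 | 6·1 = 6
Y: 5·0+3·2 = 6 | 6·1 = 6
L: 5·3+3·5 = 30 | 6·5 = 30
T: 5·3+3·3 = 24 | 6·4 = 24
gcd(5,3,6) = 1

Coefficients: [5, 3, 6]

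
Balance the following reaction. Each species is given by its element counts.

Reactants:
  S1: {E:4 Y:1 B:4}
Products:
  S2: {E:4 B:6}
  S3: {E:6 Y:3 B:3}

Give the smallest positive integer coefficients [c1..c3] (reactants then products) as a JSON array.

Coefficients: [6, 3, 2]

E: 6·4 = 24 | 3·4+2·6 = 24
Y: 6·1 = 6 | 3·0+2·3 = 6
B: 6·4 = 24 | 3·6+2·3 = 24
gcd(6,3,2) = 1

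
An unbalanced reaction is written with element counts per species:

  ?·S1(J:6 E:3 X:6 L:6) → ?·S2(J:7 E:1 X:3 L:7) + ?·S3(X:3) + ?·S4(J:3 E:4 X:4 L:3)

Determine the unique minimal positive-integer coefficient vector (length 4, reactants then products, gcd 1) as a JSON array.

Coefficients: [5, 3, 3, 3]

J: 5·6 = 30 | 3·7+3·0+3·3 = 30
E: 5·3 = 15 | 3·1+3·0+3·4 = 15
X: 5·6 = 30 | 3·3+3·3+3·4 = 30
L: 5·6 = 30 | 3·7+3·0+3·3 = 30
gcd(5,3,3,3) = 1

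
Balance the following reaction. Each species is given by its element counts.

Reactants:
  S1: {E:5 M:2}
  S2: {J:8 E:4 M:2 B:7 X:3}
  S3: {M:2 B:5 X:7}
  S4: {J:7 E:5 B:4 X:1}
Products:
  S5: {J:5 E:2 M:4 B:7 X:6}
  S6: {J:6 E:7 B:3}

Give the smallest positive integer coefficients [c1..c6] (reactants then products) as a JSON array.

Coefficients: [3, 2, 1, 5, 3, 6]

J: 3·0+2·8+1·0+5·7 = 51 | 3·5+6·6 = 51
E: 3·5+2·4+1·0+5·5 = 48 | 3·2+6·7 = 48
M: 3·2+2·2+1·2+5·0 = 12 | 3·4+6·0 = 12
B: 3·0+2·7+1·5+5·4 = 39 | 3·7+6·3 = 39
X: 3·0+2·3+1·7+5·1 = 18 | 3·6+6·0 = 18
gcd(3,2,1,5,3,6) = 1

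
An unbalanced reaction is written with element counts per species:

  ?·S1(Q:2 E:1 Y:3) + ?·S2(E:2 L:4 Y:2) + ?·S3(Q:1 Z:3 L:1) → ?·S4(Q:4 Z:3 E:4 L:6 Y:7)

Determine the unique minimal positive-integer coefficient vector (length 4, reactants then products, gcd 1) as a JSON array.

Q: 6·2+5·0+4·1 = 16 | 4·4 = 16
Z: 6·0+5·0+4·3 = 12 | 4·3 = 12
E: 6·1+5·2+4·0 = 16 | 4·4 = 16
L: 6·0+5·4+4·1 = 24 | 4·6 = 24
Y: 6·3+5·2+4·0 = 28 | 4·7 = 28
gcd(6,5,4,4) = 1

Coefficients: [6, 5, 4, 4]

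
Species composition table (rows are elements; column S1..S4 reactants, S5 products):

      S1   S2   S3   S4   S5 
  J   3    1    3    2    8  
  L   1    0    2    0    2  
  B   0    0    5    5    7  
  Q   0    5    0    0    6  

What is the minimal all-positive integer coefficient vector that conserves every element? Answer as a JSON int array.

Coefficients: [6, 6, 2, 5, 5]

J: 6·3+6·1+2·3+5·2 = 40 | 5·8 = 40
L: 6·1+6·0+2·2+5·0 = 10 | 5·2 = 10
B: 6·0+6·0+2·5+5·5 = 35 | 5·7 = 35
Q: 6·0+6·5+2·0+5·0 = 30 | 5·6 = 30
gcd(6,6,2,5,5) = 1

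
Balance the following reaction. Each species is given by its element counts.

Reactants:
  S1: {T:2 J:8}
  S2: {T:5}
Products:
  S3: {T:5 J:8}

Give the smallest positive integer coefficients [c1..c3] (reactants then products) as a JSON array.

Coefficients: [5, 3, 5]

T: 5·2+3·5 = 25 | 5·5 = 25
J: 5·8+3·0 = 40 | 5·8 = 40
gcd(5,3,5) = 1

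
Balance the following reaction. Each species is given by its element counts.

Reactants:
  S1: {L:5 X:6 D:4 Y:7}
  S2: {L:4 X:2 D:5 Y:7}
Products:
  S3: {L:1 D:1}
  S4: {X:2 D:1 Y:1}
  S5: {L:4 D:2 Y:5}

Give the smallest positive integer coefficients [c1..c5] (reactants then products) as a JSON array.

L: 1·5+1·4 = 9 | 1·1+4·0+2·4 = 9
X: 1·6+1·2 = 8 | 1·0+4·2+2·0 = 8
D: 1·4+1·5 = 9 | 1·1+4·1+2·2 = 9
Y: 1·7+1·7 = 14 | 1·0+4·1+2·5 = 14
gcd(1,1,1,4,2) = 1

Coefficients: [1, 1, 1, 4, 2]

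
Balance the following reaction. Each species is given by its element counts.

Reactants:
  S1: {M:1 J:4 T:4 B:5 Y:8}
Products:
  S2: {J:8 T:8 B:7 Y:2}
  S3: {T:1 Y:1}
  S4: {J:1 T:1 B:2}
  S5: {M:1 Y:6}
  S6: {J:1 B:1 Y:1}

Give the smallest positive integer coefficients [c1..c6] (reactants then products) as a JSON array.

M: 4·1 = 4 | 1·0+3·0+5·0+4·1+3·0 = 4
J: 4·4 = 16 | 1·8+3·0+5·1+4·0+3·1 = 16
T: 4·4 = 16 | 1·8+3·1+5·1+4·0+3·0 = 16
B: 4·5 = 20 | 1·7+3·0+5·2+4·0+3·1 = 20
Y: 4·8 = 32 | 1·2+3·1+5·0+4·6+3·1 = 32
gcd(4,1,3,5,4,3) = 1

Coefficients: [4, 1, 3, 5, 4, 3]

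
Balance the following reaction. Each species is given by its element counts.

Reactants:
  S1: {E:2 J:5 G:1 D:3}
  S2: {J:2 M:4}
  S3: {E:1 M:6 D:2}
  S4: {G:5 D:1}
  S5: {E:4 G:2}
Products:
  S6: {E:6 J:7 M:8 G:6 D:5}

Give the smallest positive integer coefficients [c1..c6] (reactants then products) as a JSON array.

Coefficients: [6, 6, 4, 4, 5, 6]

E: 6·2+6·0+4·1+4·0+5·4 = 36 | 6·6 = 36
J: 6·5+6·2+4·0+4·0+5·0 = 42 | 6·7 = 42
M: 6·0+6·4+4·6+4·0+5·0 = 48 | 6·8 = 48
G: 6·1+6·0+4·0+4·5+5·2 = 36 | 6·6 = 36
D: 6·3+6·0+4·2+4·1+5·0 = 30 | 6·5 = 30
gcd(6,6,4,4,5,6) = 1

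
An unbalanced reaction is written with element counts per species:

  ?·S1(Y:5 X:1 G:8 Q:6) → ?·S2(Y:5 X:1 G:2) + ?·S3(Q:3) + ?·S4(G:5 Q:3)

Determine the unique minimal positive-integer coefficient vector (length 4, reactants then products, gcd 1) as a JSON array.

Y: 5·5 = 25 | 5·5+4·0+6·0 = 25
X: 5·1 = 5 | 5·1+4·0+6·0 = 5
G: 5·8 = 40 | 5·2+4·0+6·5 = 40
Q: 5·6 = 30 | 5·0+4·3+6·3 = 30
gcd(5,5,4,6) = 1

Coefficients: [5, 5, 4, 6]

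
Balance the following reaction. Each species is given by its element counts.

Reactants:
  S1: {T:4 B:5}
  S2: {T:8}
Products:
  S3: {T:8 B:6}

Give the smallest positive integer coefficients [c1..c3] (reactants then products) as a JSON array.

Coefficients: [6, 2, 5]

T: 6·4+2·8 = 40 | 5·8 = 40
B: 6·5+2·0 = 30 | 5·6 = 30
gcd(6,2,5) = 1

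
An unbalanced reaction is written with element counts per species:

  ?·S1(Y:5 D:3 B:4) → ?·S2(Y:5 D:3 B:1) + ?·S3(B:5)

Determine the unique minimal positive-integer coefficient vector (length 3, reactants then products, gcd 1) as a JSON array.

Coefficients: [5, 5, 3]

Y: 5·5 = 25 | 5·5+3·0 = 25
D: 5·3 = 15 | 5·3+3·0 = 15
B: 5·4 = 20 | 5·1+3·5 = 20
gcd(5,5,3) = 1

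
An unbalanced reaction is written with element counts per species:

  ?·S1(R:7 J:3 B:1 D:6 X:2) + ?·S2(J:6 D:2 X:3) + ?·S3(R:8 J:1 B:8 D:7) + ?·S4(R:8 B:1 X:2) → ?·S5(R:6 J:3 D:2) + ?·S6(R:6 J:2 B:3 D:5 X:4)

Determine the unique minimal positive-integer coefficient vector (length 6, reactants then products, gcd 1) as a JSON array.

R: 4·7+2·0+1·8+3·8 = 60 | 5·6+5·6 = 60
J: 4·3+2·6+1·1+3·0 = 25 | 5·3+5·2 = 25
B: 4·1+2·0+1·8+3·1 = 15 | 5·0+5·3 = 15
D: 4·6+2·2+1·7+3·0 = 35 | 5·2+5·5 = 35
X: 4·2+2·3+1·0+3·2 = 20 | 5·0+5·4 = 20
gcd(4,2,1,3,5,5) = 1

Coefficients: [4, 2, 1, 3, 5, 5]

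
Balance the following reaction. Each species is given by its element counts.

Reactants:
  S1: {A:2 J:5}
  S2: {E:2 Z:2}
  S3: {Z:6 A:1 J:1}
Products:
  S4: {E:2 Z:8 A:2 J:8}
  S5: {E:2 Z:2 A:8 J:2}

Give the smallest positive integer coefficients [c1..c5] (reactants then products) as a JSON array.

E: 6·0+5·2+4·0 = 10 | 4·2+1·2 = 10
Z: 6·0+5·2+4·6 = 34 | 4·8+1·2 = 34
A: 6·2+5·0+4·1 = 16 | 4·2+1·8 = 16
J: 6·5+5·0+4·1 = 34 | 4·8+1·2 = 34
gcd(6,5,4,4,1) = 1

Coefficients: [6, 5, 4, 4, 1]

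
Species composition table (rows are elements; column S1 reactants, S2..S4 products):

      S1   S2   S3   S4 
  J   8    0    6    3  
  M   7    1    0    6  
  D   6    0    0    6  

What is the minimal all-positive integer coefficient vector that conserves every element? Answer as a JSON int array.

Coefficients: [6, 6, 5, 6]

J: 6·8 = 48 | 6·0+5·6+6·3 = 48
M: 6·7 = 42 | 6·1+5·0+6·6 = 42
D: 6·6 = 36 | 6·0+5·0+6·6 = 36
gcd(6,6,5,6) = 1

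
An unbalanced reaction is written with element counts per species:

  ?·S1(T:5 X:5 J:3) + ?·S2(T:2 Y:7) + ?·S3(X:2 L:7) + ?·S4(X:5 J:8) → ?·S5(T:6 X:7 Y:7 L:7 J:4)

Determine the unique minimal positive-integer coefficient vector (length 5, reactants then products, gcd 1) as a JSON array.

T: 4·5+5·2+5·0+1·0 = 30 | 5·6 = 30
X: 4·5+5·0+5·2+1·5 = 35 | 5·7 = 35
Y: 4·0+5·7+5·0+1·0 = 35 | 5·7 = 35
L: 4·0+5·0+5·7+1·0 = 35 | 5·7 = 35
J: 4·3+5·0+5·0+1·8 = 20 | 5·4 = 20
gcd(4,5,5,1,5) = 1

Coefficients: [4, 5, 5, 1, 5]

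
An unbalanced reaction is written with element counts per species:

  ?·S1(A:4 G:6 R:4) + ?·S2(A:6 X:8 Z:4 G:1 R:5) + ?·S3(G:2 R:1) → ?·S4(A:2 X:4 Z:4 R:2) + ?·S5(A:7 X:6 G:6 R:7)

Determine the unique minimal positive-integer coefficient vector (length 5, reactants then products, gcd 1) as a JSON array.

Coefficients: [1, 6, 6, 6, 4]

A: 1·4+6·6+6·0 = 40 | 6·2+4·7 = 40
X: 1·0+6·8+6·0 = 48 | 6·4+4·6 = 48
Z: 1·0+6·4+6·0 = 24 | 6·4+4·0 = 24
G: 1·6+6·1+6·2 = 24 | 6·0+4·6 = 24
R: 1·4+6·5+6·1 = 40 | 6·2+4·7 = 40
gcd(1,6,6,6,4) = 1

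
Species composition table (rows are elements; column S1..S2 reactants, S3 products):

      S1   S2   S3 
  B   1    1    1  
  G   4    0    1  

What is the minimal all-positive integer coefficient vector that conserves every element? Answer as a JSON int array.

B: 1·1+3·1 = 4 | 4·1 = 4
G: 1·4+3·0 = 4 | 4·1 = 4
gcd(1,3,4) = 1

Coefficients: [1, 3, 4]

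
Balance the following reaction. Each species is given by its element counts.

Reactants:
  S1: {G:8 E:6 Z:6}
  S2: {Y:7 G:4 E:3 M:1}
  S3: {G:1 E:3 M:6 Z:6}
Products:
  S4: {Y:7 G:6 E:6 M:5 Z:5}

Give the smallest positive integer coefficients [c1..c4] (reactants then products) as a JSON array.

Coefficients: [1, 6, 4, 6]

Y: 1·0+6·7+4·0 = 42 | 6·7 = 42
G: 1·8+6·4+4·1 = 36 | 6·6 = 36
E: 1·6+6·3+4·3 = 36 | 6·6 = 36
M: 1·0+6·1+4·6 = 30 | 6·5 = 30
Z: 1·6+6·0+4·6 = 30 | 6·5 = 30
gcd(1,6,4,6) = 1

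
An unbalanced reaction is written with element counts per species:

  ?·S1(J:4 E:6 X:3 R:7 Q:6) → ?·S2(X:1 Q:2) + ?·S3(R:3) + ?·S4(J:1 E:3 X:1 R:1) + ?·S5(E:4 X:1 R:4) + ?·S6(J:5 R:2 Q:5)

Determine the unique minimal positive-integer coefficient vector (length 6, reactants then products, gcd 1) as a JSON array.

Coefficients: [3, 4, 1, 2, 3, 2]

J: 3·4 = 12 | 4·0+1·0+2·1+3·0+2·5 = 12
E: 3·6 = 18 | 4·0+1·0+2·3+3·4+2·0 = 18
X: 3·3 = 9 | 4·1+1·0+2·1+3·1+2·0 = 9
R: 3·7 = 21 | 4·0+1·3+2·1+3·4+2·2 = 21
Q: 3·6 = 18 | 4·2+1·0+2·0+3·0+2·5 = 18
gcd(3,4,1,2,3,2) = 1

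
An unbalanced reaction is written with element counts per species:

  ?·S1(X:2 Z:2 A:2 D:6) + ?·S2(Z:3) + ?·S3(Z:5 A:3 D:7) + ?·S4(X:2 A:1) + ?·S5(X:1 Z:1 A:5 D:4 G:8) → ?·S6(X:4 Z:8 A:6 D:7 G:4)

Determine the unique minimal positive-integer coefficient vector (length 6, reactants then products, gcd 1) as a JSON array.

X: 1·2+6·0+2·0+6·2+2·1 = 16 | 4·4 = 16
Z: 1·2+6·3+2·5+6·0+2·1 = 32 | 4·8 = 32
A: 1·2+6·0+2·3+6·1+2·5 = 24 | 4·6 = 24
D: 1·6+6·0+2·7+6·0+2·4 = 28 | 4·7 = 28
G: 1·0+6·0+2·0+6·0+2·8 = 16 | 4·4 = 16
gcd(1,6,2,6,2,4) = 1

Coefficients: [1, 6, 2, 6, 2, 4]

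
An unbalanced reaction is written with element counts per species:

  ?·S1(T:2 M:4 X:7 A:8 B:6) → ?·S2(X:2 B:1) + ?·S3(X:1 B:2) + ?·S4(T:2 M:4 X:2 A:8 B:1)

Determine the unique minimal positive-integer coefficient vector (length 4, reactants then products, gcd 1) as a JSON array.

Coefficients: [3, 5, 5, 3]

T: 3·2 = 6 | 5·0+5·0+3·2 = 6
M: 3·4 = 12 | 5·0+5·0+3·4 = 12
X: 3·7 = 21 | 5·2+5·1+3·2 = 21
A: 3·8 = 24 | 5·0+5·0+3·8 = 24
B: 3·6 = 18 | 5·1+5·2+3·1 = 18
gcd(3,5,5,3) = 1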